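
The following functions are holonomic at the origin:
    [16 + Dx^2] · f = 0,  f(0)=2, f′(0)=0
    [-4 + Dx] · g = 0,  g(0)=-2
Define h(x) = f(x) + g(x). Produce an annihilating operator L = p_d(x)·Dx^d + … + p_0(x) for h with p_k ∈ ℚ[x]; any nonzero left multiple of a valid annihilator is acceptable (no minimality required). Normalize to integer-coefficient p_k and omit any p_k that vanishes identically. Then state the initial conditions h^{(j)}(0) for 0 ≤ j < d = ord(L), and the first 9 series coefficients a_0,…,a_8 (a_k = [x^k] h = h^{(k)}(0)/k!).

f: a_k = 2, 0, -16, 0, 64/3, 0, -512/45, 0, 1024/315, …
g: a_k = -2, -8, -16, -64/3, -64/3, -256/15, -512/45, -2048/315, -1024/315, …
f+g: L₀ = lclm(L_f,L_g), ord ≤ 2+1.
L = -64 + 16·Dx - 4·Dx^2 + Dx^3  (order 3).
h: a_k = 0, -8, -32, -64/3, 0, -256/15, -1024/45, -2048/315, 0, …
ICs: h(0) = 0, h′(0) = -8, h′′(0) = -64.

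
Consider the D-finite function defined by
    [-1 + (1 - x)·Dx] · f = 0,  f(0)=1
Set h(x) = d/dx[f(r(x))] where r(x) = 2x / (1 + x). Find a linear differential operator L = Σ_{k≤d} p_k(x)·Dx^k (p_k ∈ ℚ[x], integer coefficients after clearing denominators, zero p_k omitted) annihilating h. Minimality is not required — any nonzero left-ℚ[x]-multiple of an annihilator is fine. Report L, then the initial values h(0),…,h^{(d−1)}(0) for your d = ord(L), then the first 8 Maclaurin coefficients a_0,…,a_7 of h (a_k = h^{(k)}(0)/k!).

L = 2 + (-1 + x)·Dx  (order 1).
h: a_k = 2, 4, 6, 8, 10, 12, 14, 16, …
ICs: h(0) = 2.

f: a_k = 1, 1, 1, 1, 1, 1, 1, 1, …
Change of var in L_f (x↦r) gives L₀.
Differentiate: ansatz ord ≤ ord L₀ ⇒ L.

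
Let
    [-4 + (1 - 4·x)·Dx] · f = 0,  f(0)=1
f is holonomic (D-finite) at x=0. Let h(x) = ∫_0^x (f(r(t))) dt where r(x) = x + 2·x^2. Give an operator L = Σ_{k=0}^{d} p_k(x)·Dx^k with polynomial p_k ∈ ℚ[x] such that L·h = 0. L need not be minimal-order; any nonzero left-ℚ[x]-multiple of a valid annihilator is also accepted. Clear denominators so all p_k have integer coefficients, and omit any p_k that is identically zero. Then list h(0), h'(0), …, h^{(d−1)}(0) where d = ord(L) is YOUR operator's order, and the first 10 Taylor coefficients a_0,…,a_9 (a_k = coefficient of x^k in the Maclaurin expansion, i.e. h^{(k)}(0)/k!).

f: a_k = 1, 4, 16, 64, 256, 1024, 4096, 16384, 65536, 262144, …
Change of var in L_f (x↦r) gives L₀.
h=∫₀ˣh₀: take L = L₀·Dx.
L = (4 + 16·x)·Dx + (-1 + 4·x + 8·x^2)·Dx^2  (order 2).
h: a_k = 0, 1, 2, 8, 32, 704/5, 640, 20992/7, 14336, 69632, …
ICs: h(0) = 0, h′(0) = 1.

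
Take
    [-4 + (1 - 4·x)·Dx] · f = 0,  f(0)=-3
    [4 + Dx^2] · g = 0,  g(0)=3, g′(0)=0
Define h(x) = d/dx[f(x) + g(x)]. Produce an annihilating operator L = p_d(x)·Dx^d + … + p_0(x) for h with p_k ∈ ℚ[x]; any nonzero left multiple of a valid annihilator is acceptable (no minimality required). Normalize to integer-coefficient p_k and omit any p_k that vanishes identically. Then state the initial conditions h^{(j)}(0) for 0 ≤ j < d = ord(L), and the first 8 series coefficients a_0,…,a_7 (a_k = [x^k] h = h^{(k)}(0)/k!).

f: a_k = -3, -12, -48, -192, -768, -3072, -12288, -49152, …
g: a_k = 3, 0, -6, 0, 2, 0, -4/15, 0, …
L₀ := lclm(L_f,L_g); ord L₀ ≤ 1+2.
Derive L from L₀ (diff closure).
L = (1568 - 256·x + 512·x^2) + (-100 + 432·x - 192·x^2 + 256·x^3)·Dx + (392 - 64·x + 128·x^2)·Dx^2 + (-25 + 108·x - 48·x^2 + 64·x^3)·Dx^3  (order 3).
h: a_k = -12, -108, -576, -3064, -15360, -368648/5, -344064, -165150704/105, …
ICs: h(0) = -12, h′(0) = -108, h′′(0) = -1152.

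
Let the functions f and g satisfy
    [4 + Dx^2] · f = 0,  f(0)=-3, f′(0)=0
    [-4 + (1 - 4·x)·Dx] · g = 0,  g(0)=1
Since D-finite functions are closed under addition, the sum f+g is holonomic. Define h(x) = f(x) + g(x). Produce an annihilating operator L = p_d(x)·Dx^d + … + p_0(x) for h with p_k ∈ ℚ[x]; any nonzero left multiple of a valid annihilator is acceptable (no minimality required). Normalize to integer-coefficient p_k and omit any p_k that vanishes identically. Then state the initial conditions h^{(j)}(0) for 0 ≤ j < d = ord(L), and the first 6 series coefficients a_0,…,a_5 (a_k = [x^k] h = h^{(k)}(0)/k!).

f: a_k = -3, 0, 6, 0, -2, 0, …
g: a_k = 1, 4, 16, 64, 256, 1024, …
Sum ⇒ L₀ = lclm(L_f,L_g) in ℚ(x)⟨Dx⟩.
L = (-400 + 128·x - 256·x^2) + (36 - 176·x + 192·x^2 - 256·x^3)·Dx + (-100 + 32·x - 64·x^2)·Dx^2 + (9 - 44·x + 48·x^2 - 64·x^3)·Dx^3  (order 3).
h: a_k = -2, 4, 22, 64, 254, 1024, …
ICs: h(0) = -2, h′(0) = 4, h′′(0) = 44.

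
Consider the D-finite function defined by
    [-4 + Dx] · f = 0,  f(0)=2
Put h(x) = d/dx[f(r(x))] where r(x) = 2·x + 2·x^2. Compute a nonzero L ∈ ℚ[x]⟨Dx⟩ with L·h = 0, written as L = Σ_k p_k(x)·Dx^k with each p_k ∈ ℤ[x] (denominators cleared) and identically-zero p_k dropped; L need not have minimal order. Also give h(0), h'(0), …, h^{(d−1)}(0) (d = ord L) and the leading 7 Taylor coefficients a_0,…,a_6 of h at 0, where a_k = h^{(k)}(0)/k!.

f: a_k = 2, 8, 16, 64/3, 64/3, 256/15, 512/45, …
f∘r: x↦r, Dx↦Dx/r' in L_f ⇒ L₀.
h₀' ⇒ L via d/dx closure of L₀.
L = (10 + 32·x + 32·x^2) + (-1 - 2·x)·Dx  (order 1).
h: a_k = 16, 160, 896, 11008/3, 36352/3, 510976/15, 757760/9, …
ICs: h(0) = 16.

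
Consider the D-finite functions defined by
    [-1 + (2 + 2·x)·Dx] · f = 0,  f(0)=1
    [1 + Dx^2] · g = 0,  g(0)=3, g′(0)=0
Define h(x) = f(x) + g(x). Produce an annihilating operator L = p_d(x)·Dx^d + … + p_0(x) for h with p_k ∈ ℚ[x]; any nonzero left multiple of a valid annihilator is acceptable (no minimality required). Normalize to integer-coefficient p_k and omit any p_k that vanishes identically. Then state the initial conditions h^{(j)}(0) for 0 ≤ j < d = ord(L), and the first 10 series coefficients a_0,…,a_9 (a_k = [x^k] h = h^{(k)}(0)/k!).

L = (-7 - 8·x - 4·x^2) + (6 + 22·x + 24·x^2 + 8·x^3)·Dx + (-7 - 8·x - 4·x^2)·Dx^2 + (6 + 22·x + 24·x^2 + 8·x^3)·Dx^3  (order 3).
h: a_k = 4, 1/2, -13/8, 1/16, 11/128, 7/256, -379/15360, 33/2048, -44789/3440640, 715/65536, …
ICs: h(0) = 4, h′(0) = 1/2, h′′(0) = -13/4.

f: a_k = 1, 1/2, -1/8, 1/16, -5/128, 7/256, -21/1024, 33/2048, -429/32768, 715/65536, …
g: a_k = 3, 0, -3/2, 0, 1/8, 0, -1/240, 0, 1/13440, 0, …
Sum ⇒ L₀ = lclm(L_f,L_g) in ℚ(x)⟨Dx⟩.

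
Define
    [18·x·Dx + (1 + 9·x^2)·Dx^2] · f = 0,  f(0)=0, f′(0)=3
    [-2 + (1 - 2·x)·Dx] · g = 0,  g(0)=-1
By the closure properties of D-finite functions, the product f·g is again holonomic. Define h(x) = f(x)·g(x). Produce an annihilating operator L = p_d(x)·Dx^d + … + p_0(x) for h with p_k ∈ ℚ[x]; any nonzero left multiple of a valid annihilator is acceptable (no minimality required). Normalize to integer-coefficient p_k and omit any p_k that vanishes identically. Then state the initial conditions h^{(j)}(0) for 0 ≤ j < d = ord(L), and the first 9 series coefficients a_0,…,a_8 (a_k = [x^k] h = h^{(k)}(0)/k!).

f: a_k = 0, 3, 0, -9, 0, 243/5, 0, -2187/7, 0, …
g: a_k = -1, -2, -4, -8, -16, -32, -64, -128, -256, …
Sym-product of L_f,L_g gives L₀ (≤ ord 2).
L = 36·x + (4 - 18·x + 72·x^2)·Dx + (-1 + 2·x - 9·x^2 + 18·x^3)·Dx^2  (order 2).
h: a_k = 0, -3, -6, -3, -6, -303/5, -606/5, 2451/35, 4902/35, …
ICs: h(0) = 0, h′(0) = -3.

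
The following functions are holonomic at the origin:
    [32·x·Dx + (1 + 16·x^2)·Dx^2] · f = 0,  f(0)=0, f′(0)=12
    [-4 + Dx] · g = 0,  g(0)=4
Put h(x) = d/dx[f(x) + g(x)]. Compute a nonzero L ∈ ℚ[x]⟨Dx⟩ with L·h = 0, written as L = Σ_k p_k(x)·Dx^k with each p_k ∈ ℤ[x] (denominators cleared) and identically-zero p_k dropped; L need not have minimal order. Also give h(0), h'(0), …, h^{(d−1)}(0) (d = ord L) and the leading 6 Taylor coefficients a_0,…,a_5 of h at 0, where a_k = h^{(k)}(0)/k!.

L = (32 - 256·x - 512·x^2) + (-12 + 48·x + 64·x^2 - 256·x^3)·Dx + (1 + 4·x + 16·x^2 + 64·x^3)·Dx^2  (order 2).
h: a_k = 28, 64, -64, 512/3, 9728/3, 2048/15, …
ICs: h(0) = 28, h′(0) = 64.

f: a_k = 0, 12, 0, -64, 0, 3072/5, …
g: a_k = 4, 16, 32, 128/3, 128/3, 512/15, …
Weyl lclm of L_f,L_g ⇒ L₀ (ord ≤ 3).
h₀' ⇒ L via d/dx closure of L₀.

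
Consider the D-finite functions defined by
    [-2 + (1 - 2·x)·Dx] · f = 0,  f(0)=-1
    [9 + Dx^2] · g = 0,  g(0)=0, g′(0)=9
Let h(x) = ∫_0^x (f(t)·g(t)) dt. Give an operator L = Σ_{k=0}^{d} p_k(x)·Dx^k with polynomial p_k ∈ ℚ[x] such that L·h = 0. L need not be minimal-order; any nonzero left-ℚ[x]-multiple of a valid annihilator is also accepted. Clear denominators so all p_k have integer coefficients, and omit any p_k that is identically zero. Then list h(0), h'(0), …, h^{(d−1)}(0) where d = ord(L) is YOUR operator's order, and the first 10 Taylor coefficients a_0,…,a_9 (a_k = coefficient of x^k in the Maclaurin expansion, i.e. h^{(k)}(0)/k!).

L = (-9 + 18·x)·Dx + 4·Dx^2 + (-1 + 2·x)·Dx^3  (order 3).
h: a_k = 0, 0, -9/2, -6, -45/8, -9, -1281/80, -549/20, -214479/4480, -23831/280, …
ICs: h(0) = 0, h′(0) = 0, h′′(0) = -9.

f: a_k = -1, -2, -4, -8, -16, -32, -64, -128, -256, -512, …
g: a_k = 0, 9, 0, -27/2, 0, 243/40, 0, -729/560, 0, 729/4480, …
Sym-product of L_f,L_g gives L₀ (≤ ord 2).
h=∫₀ˣh₀: take L = L₀·Dx.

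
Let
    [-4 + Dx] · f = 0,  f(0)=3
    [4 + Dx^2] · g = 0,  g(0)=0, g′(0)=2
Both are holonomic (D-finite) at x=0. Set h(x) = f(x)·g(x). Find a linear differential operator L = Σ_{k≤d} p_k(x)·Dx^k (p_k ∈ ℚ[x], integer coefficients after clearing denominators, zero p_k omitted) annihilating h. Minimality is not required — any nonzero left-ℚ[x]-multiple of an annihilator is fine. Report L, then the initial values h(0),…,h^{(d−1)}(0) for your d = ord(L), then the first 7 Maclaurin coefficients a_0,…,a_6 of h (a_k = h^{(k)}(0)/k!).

L = 20 - 8·Dx + Dx^2  (order 2).
h: a_k = 0, 6, 24, 44, 48, 164/5, 176/15, …
ICs: h(0) = 0, h′(0) = 6.

f: a_k = 3, 12, 24, 32, 32, 128/5, 256/15, …
g: a_k = 0, 2, 0, -4/3, 0, 4/15, 0, …
Sym-product of L_f,L_g gives L₀ (≤ ord 2).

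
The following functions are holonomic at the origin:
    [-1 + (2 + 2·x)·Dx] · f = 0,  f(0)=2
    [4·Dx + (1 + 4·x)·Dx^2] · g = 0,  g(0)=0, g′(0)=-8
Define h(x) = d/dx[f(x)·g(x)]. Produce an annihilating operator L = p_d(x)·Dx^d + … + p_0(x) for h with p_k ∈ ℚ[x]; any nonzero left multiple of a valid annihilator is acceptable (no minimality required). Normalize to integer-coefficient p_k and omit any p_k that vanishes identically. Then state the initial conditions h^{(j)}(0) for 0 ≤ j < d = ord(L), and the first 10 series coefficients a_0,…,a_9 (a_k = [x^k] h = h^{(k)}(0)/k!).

L = (-83 - 40·x + 16·x^2) + (-196 - 372·x - 48·x^2 + 128·x^3)·Dx + (-20 - 104·x - 84·x^2 + 64·x^3 + 64·x^4)·Dx^2  (order 2).
h: a_k = -16, 48, -202, 2500/3, -81349/24, 547691/40, -52913387/960, 372033667/1680, -12740089997/14336, 459788313275/129024, …
ICs: h(0) = -16, h′(0) = 48.

f: a_k = 2, 1, -1/4, 1/8, -5/64, 7/128, -21/512, 33/1024, -429/16384, 715/32768, …
g: a_k = 0, -8, 16, -128/3, 128, -2048/5, 4096/3, -32768/7, 16384, -524288/9, …
f·g: L₀ = L_f ⊗_s L_g, ord ≤ 1·2.
h₀' ⇒ L via d/dx closure of L₀.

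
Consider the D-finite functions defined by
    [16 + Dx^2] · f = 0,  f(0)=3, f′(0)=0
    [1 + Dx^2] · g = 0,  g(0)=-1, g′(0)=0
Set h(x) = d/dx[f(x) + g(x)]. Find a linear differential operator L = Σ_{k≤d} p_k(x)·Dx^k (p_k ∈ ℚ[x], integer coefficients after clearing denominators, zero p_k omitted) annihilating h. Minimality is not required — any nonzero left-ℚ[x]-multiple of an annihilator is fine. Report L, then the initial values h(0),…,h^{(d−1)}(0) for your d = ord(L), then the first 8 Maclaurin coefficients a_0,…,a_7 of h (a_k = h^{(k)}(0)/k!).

f: a_k = 3, 0, -24, 0, 32, 0, -256/15, 0, …
g: a_k = -1, 0, 1/2, 0, -1/24, 0, 1/720, 0, …
f+g: L₀ = lclm(L_f,L_g), ord ≤ 2+2.
h₀' ⇒ L via d/dx closure of L₀.
L = 16 + 17·Dx^2 + Dx^4  (order 4).
h: a_k = 0, -47, 0, 767/6, 0, -12287/120, 0, 196607/5040, …
ICs: h(0) = 0, h′(0) = -47, h′′(0) = 0, h′′′(0) = 767.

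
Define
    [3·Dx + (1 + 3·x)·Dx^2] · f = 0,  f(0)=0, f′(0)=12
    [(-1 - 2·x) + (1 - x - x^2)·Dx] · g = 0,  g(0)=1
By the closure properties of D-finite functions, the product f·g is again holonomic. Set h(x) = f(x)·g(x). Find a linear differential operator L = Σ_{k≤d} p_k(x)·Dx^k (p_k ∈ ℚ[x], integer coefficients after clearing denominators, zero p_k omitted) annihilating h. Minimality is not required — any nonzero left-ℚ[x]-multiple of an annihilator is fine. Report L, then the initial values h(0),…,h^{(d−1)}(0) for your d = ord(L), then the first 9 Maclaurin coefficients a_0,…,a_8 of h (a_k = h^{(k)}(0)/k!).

f: a_k = 0, 12, -18, 36, -81, 972/5, -486, 8748/7, -6561/2, …
g: a_k = 1, 1, 2, 3, 5, 8, 13, 21, 34, …
Product ⇒ symmetric product L₀, ord ≤ 2.
L = (5 + 12·x) + (-1 + 13·x + 15·x^2)·Dx + (-1 - 2·x + 4·x^2 + 3·x^3)·Dx^2  (order 2).
h: a_k = 0, 12, -6, 42, -45, 957/5, -1698/5, 38553/35, -176301/70, …
ICs: h(0) = 0, h′(0) = 12.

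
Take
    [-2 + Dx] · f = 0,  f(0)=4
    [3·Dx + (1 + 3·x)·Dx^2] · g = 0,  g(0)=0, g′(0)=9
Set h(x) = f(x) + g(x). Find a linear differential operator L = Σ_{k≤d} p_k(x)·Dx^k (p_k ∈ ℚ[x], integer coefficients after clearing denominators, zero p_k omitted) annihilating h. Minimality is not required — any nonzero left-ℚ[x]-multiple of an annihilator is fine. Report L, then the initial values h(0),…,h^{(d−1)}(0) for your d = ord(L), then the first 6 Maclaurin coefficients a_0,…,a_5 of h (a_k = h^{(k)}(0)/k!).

f: a_k = 4, 8, 8, 16/3, 8/3, 16/15, …
g: a_k = 0, 9, -27/2, 27, -243/4, 729/5, …
L₀ := lclm(L_f,L_g); ord L₀ ≤ 1+2.
L = (-48 - 36·x)·Dx + (14 - 24·x - 36·x^2)·Dx^2 + (5 + 21·x + 18·x^2)·Dx^3  (order 3).
h: a_k = 4, 17, -11/2, 97/3, -697/12, 2203/15, …
ICs: h(0) = 4, h′(0) = 17, h′′(0) = -11.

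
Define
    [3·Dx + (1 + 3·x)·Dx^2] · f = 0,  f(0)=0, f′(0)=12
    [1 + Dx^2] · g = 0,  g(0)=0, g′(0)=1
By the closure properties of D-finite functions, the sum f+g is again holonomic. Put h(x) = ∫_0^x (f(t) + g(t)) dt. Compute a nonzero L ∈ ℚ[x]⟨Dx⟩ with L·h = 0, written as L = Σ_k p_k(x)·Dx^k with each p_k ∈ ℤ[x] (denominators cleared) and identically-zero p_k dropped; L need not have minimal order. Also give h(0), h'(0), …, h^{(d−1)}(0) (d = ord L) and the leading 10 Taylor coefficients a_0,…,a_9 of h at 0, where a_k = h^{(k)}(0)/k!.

L = (165 + 18·x + 27·x^2)·Dx^2 + (19 + 63·x + 27·x^2 + 27·x^3)·Dx^3 + (165 + 18·x + 27·x^2)·Dx^4 + (19 + 63·x + 27·x^2 + 27·x^3)·Dx^5  (order 5).
h: a_k = 0, 0, 13/2, -6, 215/24, -81/5, 23329/720, -486/7, 6298559/40320, -729/2, …
ICs: h(0) = 0, h′(0) = 0, h′′(0) = 13, h′′′(0) = -36, h′′′′(0) = 215.

f: a_k = 0, 12, -18, 36, -81, 972/5, -486, 8748/7, -6561/2, 8748, …
g: a_k = 0, 1, 0, -1/6, 0, 1/120, 0, -1/5040, 0, 1/362880, …
Sum ⇒ L₀ = lclm(L_f,L_g) in ℚ(x)⟨Dx⟩.
h=∫h₀ ⇒ L = L₀·Dx.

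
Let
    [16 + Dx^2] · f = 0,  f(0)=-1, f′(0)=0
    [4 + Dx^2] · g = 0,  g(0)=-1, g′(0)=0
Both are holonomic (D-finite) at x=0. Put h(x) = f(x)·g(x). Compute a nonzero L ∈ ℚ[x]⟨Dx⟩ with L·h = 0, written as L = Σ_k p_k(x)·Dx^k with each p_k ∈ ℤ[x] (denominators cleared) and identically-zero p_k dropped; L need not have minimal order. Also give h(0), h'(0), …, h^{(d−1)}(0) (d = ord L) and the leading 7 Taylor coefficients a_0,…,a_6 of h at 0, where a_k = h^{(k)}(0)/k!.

f: a_k = -1, 0, 8, 0, -32/3, 0, 256/45, …
g: a_k = -1, 0, 2, 0, -2/3, 0, 4/45, …
Sym-product of L_f,L_g gives L₀ (≤ ord 4).
L = 144 + 40·Dx^2 + Dx^4  (order 4).
h: a_k = 1, 0, -10, 0, 82/3, 0, -292/9, …
ICs: h(0) = 1, h′(0) = 0, h′′(0) = -20, h′′′(0) = 0.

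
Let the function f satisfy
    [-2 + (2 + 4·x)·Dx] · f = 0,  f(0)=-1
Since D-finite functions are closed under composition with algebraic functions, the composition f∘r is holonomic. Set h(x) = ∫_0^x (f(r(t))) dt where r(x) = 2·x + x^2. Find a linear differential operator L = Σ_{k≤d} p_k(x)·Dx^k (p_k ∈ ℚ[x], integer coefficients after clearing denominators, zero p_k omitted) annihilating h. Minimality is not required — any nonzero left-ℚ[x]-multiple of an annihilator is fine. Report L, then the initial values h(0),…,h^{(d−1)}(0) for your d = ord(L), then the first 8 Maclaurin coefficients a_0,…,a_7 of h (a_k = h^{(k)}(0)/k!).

f: a_k = -1, -1, 1/2, -1/2, 5/8, -7/8, 21/16, -33/16, …
L₀ from L_f via x↦r, Dx↦r'^{-1}Dx.
h=∫h₀ ⇒ L = L₀·Dx.
L = (-2 - 2·x)·Dx + (1 + 4·x + 2·x^2)·Dx^2  (order 2).
h: a_k = 0, -1, -1, 1/3, -1/2, 9/10, -11/6, 57/14, …
ICs: h(0) = 0, h′(0) = -1.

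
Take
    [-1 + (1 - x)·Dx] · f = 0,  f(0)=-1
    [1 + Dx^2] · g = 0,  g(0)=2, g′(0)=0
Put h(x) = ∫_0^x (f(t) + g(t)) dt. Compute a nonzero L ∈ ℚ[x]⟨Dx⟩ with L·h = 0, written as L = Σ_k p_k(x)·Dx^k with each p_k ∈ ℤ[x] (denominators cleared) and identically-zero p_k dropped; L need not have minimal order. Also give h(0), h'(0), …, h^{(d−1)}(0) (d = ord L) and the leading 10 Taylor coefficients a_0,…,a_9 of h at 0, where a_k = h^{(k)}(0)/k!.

f: a_k = -1, -1, -1, -1, -1, -1, -1, -1, -1, -1, …
g: a_k = 2, 0, -1, 0, 1/12, 0, -1/360, 0, 1/20160, 0, …
Sum ⇒ L₀ = lclm(L_f,L_g) in ℚ(x)⟨Dx⟩.
h=∫h₀ ⇒ L = L₀·Dx.
L = (7 - 2·x + x^2)·Dx + (-3 + 5·x - 3·x^2 + x^3)·Dx^2 + (7 - 2·x + x^2)·Dx^3 + (-3 + 5·x - 3·x^2 + x^3)·Dx^4  (order 4).
h: a_k = 0, 1, -1/2, -2/3, -1/4, -11/60, -1/6, -361/2520, -1/8, -20159/181440, …
ICs: h(0) = 0, h′(0) = 1, h′′(0) = -1, h′′′(0) = -4.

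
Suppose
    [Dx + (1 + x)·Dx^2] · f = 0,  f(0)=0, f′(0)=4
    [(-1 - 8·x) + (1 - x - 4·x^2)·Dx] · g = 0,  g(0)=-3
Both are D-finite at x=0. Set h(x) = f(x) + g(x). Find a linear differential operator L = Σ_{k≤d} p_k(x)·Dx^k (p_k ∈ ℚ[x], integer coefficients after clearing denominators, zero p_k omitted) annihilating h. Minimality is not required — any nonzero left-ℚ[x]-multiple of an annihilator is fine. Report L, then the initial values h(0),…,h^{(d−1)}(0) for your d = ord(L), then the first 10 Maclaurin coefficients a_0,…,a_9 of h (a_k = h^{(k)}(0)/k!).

f: a_k = 0, 4, -2, 4/3, -1, 4/5, -2/3, 4/7, -1/2, 4/9, …
g: a_k = -3, -3, -15, -27, -87, -195, -543, -1323, -3495, -8787, …
Weyl lclm of L_f,L_g ⇒ L₀ (ord ≤ 3).
L = (-74 - 562·x - 1120·x^2 - 1728·x^3 - 768·x^4)·Dx + (-52 - 576·x - 1636·x^2 - 3264·x^3 - 3488·x^4 - 1280·x^5)·Dx^2 + (11 + 41·x + 53·x^2 - 185·x^3 - 704·x^4 - 752·x^5 - 256·x^6)·Dx^3  (order 3).
h: a_k = -3, 1, -17, -77/3, -88, -971/5, -1631/3, -9257/7, -6991/2, -79079/9, …
ICs: h(0) = -3, h′(0) = 1, h′′(0) = -34.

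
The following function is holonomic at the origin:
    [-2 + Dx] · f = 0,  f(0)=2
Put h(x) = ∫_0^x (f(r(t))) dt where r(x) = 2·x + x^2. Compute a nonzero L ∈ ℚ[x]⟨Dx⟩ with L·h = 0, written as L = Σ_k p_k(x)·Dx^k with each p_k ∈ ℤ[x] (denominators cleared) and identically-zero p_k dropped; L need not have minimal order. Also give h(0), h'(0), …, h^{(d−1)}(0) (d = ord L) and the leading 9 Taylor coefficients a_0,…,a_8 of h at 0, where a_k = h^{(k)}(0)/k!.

L = (-4 - 4·x)·Dx + Dx^2  (order 2).
h: a_k = 0, 2, 4, 20/3, 28/3, 172/15, 568/45, 3992/315, 740/63, …
ICs: h(0) = 0, h′(0) = 2.

f: a_k = 2, 4, 4, 8/3, 4/3, 8/15, 8/45, 16/315, 4/315, …
Substitute x→r, Dx→(1/r')Dx; clear ⇒ L₀.
∫: right-multiply L₀ by Dx.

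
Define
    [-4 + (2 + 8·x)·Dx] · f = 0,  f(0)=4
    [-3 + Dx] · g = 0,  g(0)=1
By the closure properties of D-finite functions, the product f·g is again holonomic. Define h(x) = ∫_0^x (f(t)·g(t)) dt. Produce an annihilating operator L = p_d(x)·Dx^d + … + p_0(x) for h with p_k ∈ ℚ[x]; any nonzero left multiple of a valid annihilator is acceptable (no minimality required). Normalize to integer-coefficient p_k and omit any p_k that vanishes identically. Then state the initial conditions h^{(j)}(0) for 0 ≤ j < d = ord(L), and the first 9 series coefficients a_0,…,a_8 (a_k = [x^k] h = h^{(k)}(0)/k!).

f: a_k = 4, 8, -8, 16, -40, 112, -336, 1056, -3432, …
g: a_k = 1, 3, 9/2, 9/2, 27/8, 81/40, 81/80, 243/560, 729/4480, …
h₀=f·g: eliminate ⇒ L₀, order ≤ 1·1.
∫: right-multiply L₀ by Dx.
L = (-5 - 12·x)·Dx + (1 + 4·x)·Dx^2  (order 2).
h: a_k = 0, 4, 10, 34/3, 23/2, 43/10, 631/60, -459/28, 58749/1120, …
ICs: h(0) = 0, h′(0) = 4.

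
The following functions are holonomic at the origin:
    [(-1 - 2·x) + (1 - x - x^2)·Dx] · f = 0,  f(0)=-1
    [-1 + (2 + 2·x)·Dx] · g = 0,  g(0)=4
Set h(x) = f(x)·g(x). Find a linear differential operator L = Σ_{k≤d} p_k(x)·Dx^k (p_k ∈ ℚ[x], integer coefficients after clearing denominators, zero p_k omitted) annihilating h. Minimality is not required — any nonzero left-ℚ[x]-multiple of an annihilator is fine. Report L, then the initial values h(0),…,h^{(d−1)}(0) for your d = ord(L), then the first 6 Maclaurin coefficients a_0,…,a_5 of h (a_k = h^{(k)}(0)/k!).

L = (3 + 5·x + 3·x^2) + (-2 + 4·x^2 + 2·x^3)·Dx  (order 1).
h: a_k = -4, -6, -19/2, -63/4, -803/32, -2621/64, …
ICs: h(0) = -4.

f: a_k = -1, -1, -2, -3, -5, -8, …
g: a_k = 4, 2, -1/2, 1/4, -5/32, 7/64, …
h₀=f·g: eliminate ⇒ L₀, order ≤ 1·1.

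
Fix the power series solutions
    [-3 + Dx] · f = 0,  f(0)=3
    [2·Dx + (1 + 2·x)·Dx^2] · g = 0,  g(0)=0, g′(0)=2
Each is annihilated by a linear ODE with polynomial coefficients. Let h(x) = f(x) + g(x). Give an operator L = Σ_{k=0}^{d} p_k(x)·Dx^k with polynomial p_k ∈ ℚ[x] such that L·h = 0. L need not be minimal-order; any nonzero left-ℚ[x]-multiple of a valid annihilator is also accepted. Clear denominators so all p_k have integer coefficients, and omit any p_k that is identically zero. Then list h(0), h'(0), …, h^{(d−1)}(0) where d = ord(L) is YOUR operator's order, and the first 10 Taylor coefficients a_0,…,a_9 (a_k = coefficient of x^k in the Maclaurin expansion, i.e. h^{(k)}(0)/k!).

f: a_k = 3, 9, 27/2, 27/2, 81/8, 243/40, 243/80, 729/560, 2187/4480, 729/4480, …
g: a_k = 0, 2, -2, 8/3, -4, 32/5, -32/3, 128/7, -32, 512/9, …
Sum ⇒ L₀ = lclm(L_f,L_g) in ℚ(x)⟨Dx⟩.
L = (-42 - 36·x)·Dx + (-1 - 36·x - 36·x^2)·Dx^2 + (5 + 16·x + 12·x^2)·Dx^3  (order 3).
h: a_k = 3, 11, 23/2, 97/6, 49/8, 499/40, -1831/240, 1567/80, -141173/4480, 2300321/40320, …
ICs: h(0) = 3, h′(0) = 11, h′′(0) = 23.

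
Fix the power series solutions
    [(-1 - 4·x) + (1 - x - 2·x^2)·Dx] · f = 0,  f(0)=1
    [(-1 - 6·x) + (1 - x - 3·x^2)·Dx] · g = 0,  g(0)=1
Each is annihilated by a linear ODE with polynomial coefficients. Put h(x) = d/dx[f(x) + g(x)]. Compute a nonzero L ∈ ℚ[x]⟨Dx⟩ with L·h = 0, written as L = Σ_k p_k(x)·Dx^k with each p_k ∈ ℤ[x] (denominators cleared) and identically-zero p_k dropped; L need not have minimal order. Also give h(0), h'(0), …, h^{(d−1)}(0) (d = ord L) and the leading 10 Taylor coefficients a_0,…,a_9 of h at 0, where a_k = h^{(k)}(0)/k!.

L = (-6 - 264·x - 360·x^2 - 1176·x^3 - 2406·x^4 - 3600·x^5 + 1296·x^6) + (6 + 54·x + 114·x^2 + 96·x^3 + 27·x^4 - 2334·x^5 - 1872·x^6 + 864·x^7)·Dx + (-1 + 2·x - 11·x^2 - 18·x^3 + 158·x^4 + 61·x^5 - 377·x^6 - 168·x^7 + 108·x^8)·Dx^2  (order 2).
h: a_k = 2, 14, 36, 120, 305, 840, 2114, 5432, 13500, 33660, …
ICs: h(0) = 2, h′(0) = 14.

f: a_k = 1, 1, 3, 5, 11, 21, 43, 85, 171, 341, …
g: a_k = 1, 1, 4, 7, 19, 40, 97, 217, 508, 1159, …
Weyl lclm of L_f,L_g ⇒ L₀ (ord ≤ 2).
Derive L from L₀ (diff closure).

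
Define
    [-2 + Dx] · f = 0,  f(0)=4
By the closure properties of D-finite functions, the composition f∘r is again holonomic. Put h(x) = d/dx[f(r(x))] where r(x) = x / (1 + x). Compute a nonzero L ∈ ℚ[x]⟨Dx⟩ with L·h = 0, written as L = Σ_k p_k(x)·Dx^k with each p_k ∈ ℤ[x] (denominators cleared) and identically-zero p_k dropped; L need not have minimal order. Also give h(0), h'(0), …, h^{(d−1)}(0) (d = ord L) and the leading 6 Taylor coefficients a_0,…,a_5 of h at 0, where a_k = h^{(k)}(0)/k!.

f: a_k = 4, 8, 8, 16/3, 8/3, 16/15, …
L₀ from L_f via x↦r, Dx↦r'^{-1}Dx.
Differentiate: ansatz ord ≤ ord L₀ ⇒ L.
L = -2·x + (-1 - 2·x - x^2)·Dx  (order 1).
h: a_k = 8, 0, -8, 32/3, -8, 32/15, …
ICs: h(0) = 8.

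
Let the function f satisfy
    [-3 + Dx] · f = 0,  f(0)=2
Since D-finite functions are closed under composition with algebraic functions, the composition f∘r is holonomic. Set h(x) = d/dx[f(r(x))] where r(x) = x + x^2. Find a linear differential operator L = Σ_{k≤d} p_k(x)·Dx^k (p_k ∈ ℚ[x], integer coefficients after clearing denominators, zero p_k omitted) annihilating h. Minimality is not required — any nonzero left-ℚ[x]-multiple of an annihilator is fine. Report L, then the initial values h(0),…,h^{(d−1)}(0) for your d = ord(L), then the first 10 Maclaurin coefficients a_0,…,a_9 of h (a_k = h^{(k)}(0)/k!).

f: a_k = 2, 6, 9, 9, 27/4, 81/20, 81/40, 243/280, 729/2240, 243/2240, …
Substitute x→r, Dx→(1/r')Dx; clear ⇒ L₀.
Derive L from L₀ (diff closure).
L = (5 + 12·x + 12·x^2) + (-1 - 2·x)·Dx  (order 1).
h: a_k = 6, 30, 81, 171, 1161/4, 8613/20, 4509/8, 188217/280, 1646811/2240, 1678239/2240, …
ICs: h(0) = 6.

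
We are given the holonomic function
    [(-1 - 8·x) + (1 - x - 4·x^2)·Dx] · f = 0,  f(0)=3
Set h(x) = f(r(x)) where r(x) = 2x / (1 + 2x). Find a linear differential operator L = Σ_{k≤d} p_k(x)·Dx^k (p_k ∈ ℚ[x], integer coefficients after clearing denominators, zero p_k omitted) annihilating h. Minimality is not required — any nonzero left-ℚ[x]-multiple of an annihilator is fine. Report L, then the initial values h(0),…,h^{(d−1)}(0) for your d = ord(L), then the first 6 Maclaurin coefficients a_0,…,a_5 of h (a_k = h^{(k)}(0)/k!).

f: a_k = 3, 3, 15, 27, 87, 195, …
h₀=f(r): pull back L_f along r ⇒ L₀.
L = (2 + 36·x) + (-1 - 4·x + 12·x^2 + 32·x^3)·Dx  (order 1).
h: a_k = 3, 6, 48, 0, 768, -1536, …
ICs: h(0) = 3.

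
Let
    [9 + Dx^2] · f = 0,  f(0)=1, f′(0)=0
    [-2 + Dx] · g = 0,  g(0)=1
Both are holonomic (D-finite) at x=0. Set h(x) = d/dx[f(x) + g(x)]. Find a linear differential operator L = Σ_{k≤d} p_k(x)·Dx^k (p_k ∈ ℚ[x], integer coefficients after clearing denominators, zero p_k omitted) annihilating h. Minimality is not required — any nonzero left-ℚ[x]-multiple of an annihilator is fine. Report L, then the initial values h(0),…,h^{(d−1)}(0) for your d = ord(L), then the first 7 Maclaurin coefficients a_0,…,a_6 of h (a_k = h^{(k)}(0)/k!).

f: a_k = 1, 0, -9/2, 0, 27/8, 0, -81/80, …
g: a_k = 1, 2, 2, 4/3, 2/3, 4/15, 4/45, …
f+g: L₀ = lclm(L_f,L_g), ord ≤ 2+1.
h=h₀': d/dx-closure on L₀ ⇒ L.
L = 18 - 9·Dx + 2·Dx^2 - Dx^3  (order 3).
h: a_k = 2, -5, 4, 97/6, 4/3, -133/24, 8/45, …
ICs: h(0) = 2, h′(0) = -5, h′′(0) = 8.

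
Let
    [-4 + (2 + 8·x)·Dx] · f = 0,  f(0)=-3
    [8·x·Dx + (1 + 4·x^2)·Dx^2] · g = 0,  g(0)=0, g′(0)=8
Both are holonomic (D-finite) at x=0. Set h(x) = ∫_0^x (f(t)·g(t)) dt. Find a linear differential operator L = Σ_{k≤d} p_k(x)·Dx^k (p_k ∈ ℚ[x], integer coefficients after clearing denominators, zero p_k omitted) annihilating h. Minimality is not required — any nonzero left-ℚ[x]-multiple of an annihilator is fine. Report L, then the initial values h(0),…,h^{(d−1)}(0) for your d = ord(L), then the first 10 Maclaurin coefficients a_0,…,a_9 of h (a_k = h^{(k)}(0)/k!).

L = (12 - 16·x - 16·x^2)·Dx + (-4 - 8·x + 48·x^2 + 64·x^3)·Dx^2 + (1 + 8·x + 20·x^2 + 32·x^3 + 64·x^4)·Dx^3  (order 3).
h: a_k = 0, 0, -12, -16, 20, -32/5, 248/15, -3488/35, 9052/35, -185792/315, …
ICs: h(0) = 0, h′(0) = 0, h′′(0) = -24.

f: a_k = -3, -6, 6, -12, 30, -84, 252, -792, 2574, -8580, …
g: a_k = 0, 8, 0, -32/3, 0, 128/5, 0, -512/7, 0, 2048/9, …
h₀=f·g: eliminate ⇒ L₀, order ≤ 1·2.
h=∫₀ˣh₀: take L = L₀·Dx.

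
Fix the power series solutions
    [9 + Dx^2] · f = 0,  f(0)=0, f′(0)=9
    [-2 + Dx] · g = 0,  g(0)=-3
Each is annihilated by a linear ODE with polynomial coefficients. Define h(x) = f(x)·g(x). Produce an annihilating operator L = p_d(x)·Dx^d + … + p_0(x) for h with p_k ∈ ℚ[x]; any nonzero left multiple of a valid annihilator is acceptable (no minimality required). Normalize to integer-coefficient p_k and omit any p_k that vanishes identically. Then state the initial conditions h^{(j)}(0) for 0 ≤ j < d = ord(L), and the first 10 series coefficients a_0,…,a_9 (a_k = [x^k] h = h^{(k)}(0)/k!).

f: a_k = 0, 9, 0, -27/2, 0, 243/40, 0, -729/560, 0, 729/4480, …
g: a_k = -3, -6, -6, -4, -2, -4/5, -4/15, -8/105, -2/105, -4/945, …
Sym-product of L_f,L_g gives L₀ (≤ ord 2).
L = 13 - 4·Dx + Dx^2  (order 2).
h: a_k = 0, -27, -54, -27/2, 45, 1791/40, 207/20, -4449/560, -51/8, -6267/4480, …
ICs: h(0) = 0, h′(0) = -27.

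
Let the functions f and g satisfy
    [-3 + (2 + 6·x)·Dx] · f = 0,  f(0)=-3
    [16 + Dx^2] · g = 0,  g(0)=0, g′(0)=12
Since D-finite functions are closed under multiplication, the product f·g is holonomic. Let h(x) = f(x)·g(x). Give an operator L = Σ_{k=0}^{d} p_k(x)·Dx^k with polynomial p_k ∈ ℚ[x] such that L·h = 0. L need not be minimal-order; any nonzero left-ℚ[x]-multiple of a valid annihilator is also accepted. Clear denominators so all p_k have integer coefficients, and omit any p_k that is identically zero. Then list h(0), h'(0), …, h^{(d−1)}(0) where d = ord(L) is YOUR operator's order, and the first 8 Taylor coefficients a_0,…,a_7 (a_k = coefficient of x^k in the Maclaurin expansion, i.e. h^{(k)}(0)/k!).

f: a_k = -3, -9/2, 27/8, -81/16, 1215/128, -5103/256, 45927/1024, -216513/2048, …
g: a_k = 0, 12, 0, -32, 0, 128/5, 0, -1024/105, …
h₀=f·g: eliminate ⇒ L₀, order ≤ 1·2.
L = (91 + 384·x + 576·x^2) + (-12 - 36·x)·Dx + (4 + 24·x + 36·x^2)·Dx^2  (order 2).
h: a_k = 0, -36, -54, 273/2, 333/4, -11343/160, -61569/320, 3137023/8960, …
ICs: h(0) = 0, h′(0) = -36.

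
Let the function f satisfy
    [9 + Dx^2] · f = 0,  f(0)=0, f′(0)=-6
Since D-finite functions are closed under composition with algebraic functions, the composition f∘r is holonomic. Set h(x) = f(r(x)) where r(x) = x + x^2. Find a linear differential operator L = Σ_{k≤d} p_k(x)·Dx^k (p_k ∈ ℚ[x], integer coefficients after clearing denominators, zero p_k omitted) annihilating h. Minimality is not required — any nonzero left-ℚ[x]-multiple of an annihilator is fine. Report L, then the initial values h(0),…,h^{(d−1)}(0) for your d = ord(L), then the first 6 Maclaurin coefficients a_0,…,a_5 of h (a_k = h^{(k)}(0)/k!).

L = (9 + 54·x + 108·x^2 + 72·x^3) - 2·Dx + (1 + 2·x)·Dx^2  (order 2).
h: a_k = 0, -6, -6, 9, 27, 459/20, …
ICs: h(0) = 0, h′(0) = -6.

f: a_k = 0, -6, 0, 9, 0, -81/20, …
f∘r: x↦r, Dx↦Dx/r' in L_f ⇒ L₀.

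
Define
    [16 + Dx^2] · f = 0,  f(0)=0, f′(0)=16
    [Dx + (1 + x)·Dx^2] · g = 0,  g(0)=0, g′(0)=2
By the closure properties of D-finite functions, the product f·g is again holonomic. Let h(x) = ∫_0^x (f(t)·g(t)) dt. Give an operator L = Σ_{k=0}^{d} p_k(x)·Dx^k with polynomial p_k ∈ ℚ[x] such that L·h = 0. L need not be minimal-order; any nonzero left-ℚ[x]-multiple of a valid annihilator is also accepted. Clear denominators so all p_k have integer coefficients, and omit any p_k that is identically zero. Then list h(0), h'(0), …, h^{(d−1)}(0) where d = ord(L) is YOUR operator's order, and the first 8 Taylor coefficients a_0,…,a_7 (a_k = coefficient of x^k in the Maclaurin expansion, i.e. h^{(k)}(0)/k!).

L = (15072 + 62976·x + 97024·x^2 + 65536·x^3 + 16384·x^4)·Dx + (1984 + 6080·x + 6144·x^2 + 2048·x^3)·Dx^2 + (1950 + 8000·x + 12192·x^2 + 8192·x^3 + 2048·x^4)·Dx^3 + (124 + 380·x + 384·x^2 + 128·x^3)·Dx^4 + (63 + 254·x + 383·x^2 + 256·x^3 + 64·x^4)·Dx^5  (order 5).
h: a_k = 0, 0, 0, 32/3, -4, -224/15, 52/9, 416/63, …
ICs: h(0) = 0, h′(0) = 0, h′′(0) = 0, h′′′(0) = 64, h′′′′(0) = -96.

f: a_k = 0, 16, 0, -128/3, 0, 512/15, 0, -4096/315, …
g: a_k = 0, 2, -1, 2/3, -1/2, 2/5, -1/3, 2/7, …
L₀ := L_f ⊗_s L_g (sym. prod.), ord ≤ 4.
h=∫h₀ ⇒ L = L₀·Dx.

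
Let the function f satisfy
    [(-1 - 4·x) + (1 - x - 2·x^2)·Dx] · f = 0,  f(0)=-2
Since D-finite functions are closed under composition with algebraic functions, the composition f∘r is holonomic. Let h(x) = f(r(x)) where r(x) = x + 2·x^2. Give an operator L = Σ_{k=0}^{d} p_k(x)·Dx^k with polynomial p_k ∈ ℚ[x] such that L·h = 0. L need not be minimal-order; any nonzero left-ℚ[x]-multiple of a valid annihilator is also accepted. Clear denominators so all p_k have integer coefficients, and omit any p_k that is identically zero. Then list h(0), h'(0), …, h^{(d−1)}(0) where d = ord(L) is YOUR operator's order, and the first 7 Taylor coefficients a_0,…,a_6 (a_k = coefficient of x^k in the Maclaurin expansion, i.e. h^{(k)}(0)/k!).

L = (1 + 8·x + 24·x^2 + 32·x^3) + (-1 + x + 4·x^2 + 8·x^3 + 8·x^4)·Dx  (order 1).
h: a_k = -2, -2, -10, -34, -106, -338, -1114, …
ICs: h(0) = -2.

f: a_k = -2, -2, -6, -10, -22, -42, -86, …
L₀ from L_f via x↦r, Dx↦r'^{-1}Dx.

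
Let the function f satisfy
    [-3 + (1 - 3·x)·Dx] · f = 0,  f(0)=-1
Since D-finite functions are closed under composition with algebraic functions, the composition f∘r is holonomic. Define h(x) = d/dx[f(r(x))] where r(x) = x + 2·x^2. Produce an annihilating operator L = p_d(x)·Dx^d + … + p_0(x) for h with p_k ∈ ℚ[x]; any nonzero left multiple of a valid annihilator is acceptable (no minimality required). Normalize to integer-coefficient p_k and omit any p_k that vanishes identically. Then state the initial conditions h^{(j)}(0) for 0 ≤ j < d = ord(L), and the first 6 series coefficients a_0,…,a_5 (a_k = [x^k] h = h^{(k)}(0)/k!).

L = (10 + 36·x + 72·x^2) + (-1 - x + 18·x^2 + 24·x^3)·Dx  (order 1).
h: a_k = -3, -30, -189, -1116, -6075, -31914, …
ICs: h(0) = -3.

f: a_k = -1, -3, -9, -27, -81, -243, …
Change of var in L_f (x↦r) gives L₀.
h=h₀': d/dx-closure on L₀ ⇒ L.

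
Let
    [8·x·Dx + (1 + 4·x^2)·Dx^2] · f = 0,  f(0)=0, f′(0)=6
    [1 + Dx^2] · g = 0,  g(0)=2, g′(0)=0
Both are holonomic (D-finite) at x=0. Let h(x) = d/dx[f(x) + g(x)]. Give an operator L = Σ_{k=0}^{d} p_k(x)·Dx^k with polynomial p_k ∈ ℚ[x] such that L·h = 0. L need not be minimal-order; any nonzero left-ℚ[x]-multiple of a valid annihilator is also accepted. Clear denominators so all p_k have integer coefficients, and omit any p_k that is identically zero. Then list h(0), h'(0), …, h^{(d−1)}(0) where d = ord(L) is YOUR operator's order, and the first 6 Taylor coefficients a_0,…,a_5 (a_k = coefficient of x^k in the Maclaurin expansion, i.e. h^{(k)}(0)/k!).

f: a_k = 0, 6, 0, -8, 0, 96/5, …
g: a_k = 2, 0, -1, 0, 1/12, 0, …
Sum ⇒ L₀ = lclm(L_f,L_g) in ℚ(x)⟨Dx⟩.
Derive L from L₀ (diff closure).
L = (-376·x + 1600·x^3 + 128·x^5) + (-7 + 76·x^2 + 432·x^4 + 64·x^6)·Dx + (-376·x + 1600·x^3 + 128·x^5)·Dx^2 + (-7 + 76·x^2 + 432·x^4 + 64·x^6)·Dx^3  (order 3).
h: a_k = 6, -2, -24, 1/3, 96, -1/60, …
ICs: h(0) = 6, h′(0) = -2, h′′(0) = -48.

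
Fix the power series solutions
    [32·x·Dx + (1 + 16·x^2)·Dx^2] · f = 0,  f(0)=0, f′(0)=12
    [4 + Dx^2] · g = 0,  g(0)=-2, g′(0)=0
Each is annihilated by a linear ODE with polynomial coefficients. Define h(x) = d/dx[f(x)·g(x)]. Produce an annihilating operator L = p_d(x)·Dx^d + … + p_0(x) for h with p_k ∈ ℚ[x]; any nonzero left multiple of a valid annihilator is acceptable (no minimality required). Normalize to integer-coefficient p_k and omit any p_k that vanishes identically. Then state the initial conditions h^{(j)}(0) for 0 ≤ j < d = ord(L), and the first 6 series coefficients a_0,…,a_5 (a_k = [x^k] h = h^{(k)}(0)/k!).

f: a_k = 0, 12, 0, -64, 0, 3072/5, …
g: a_k = -2, 0, 4, 0, -4/3, 0, …
f·g: L₀ = L_f ⊗_s L_g, ord ≤ 2·2.
h₀' ⇒ L via d/dx closure of L₀.
L = (62288 + 2213376·x^2 + 73428992·x^4 + 58982400·x^6 + 3145728·x^8 - 167772160·x^10 + 268435456·x^12) + (35072·x + 2871296·x^3 + 39976960·x^5 + 52428800·x^7 + 83886080·x^9 + 268435456·x^11)·Dx + (15912 + 579328·x^2 + 18954240·x^4 + 19529728·x^6 + 9961472·x^8 - 16777216·x^10 + 134217728·x^12)·Dx^2 + (8768·x + 717824·x^3 + 9994240·x^5 + 13107200·x^7 + 20971520·x^9 + 67108864·x^11)·Dx^3 + (85 + 6496·x^2 + 149248·x^4 + 1196032·x^6 + 2293760·x^8 + 6291456·x^10 + 16777216·x^12)·Dx^4  (order 4).
h: a_k = -24, 0, 528, 0, -7504, 0, …
ICs: h(0) = -24, h′(0) = 0, h′′(0) = 1056, h′′′(0) = 0.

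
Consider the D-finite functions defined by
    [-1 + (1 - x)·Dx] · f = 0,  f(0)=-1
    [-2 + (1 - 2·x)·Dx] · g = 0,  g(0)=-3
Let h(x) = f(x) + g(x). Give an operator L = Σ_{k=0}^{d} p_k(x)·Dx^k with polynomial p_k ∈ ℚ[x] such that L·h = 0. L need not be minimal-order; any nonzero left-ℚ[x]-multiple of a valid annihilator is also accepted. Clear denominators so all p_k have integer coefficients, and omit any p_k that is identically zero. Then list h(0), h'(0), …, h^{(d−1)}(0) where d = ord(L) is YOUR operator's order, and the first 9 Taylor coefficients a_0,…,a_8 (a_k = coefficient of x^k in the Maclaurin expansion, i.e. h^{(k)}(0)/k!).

L = -4 + (6 - 8·x)·Dx + (-1 + 3·x - 2·x^2)·Dx^2  (order 2).
h: a_k = -4, -7, -13, -25, -49, -97, -193, -385, -769, …
ICs: h(0) = -4, h′(0) = -7.

f: a_k = -1, -1, -1, -1, -1, -1, -1, -1, -1, …
g: a_k = -3, -6, -12, -24, -48, -96, -192, -384, -768, …
Sum ⇒ L₀ = lclm(L_f,L_g) in ℚ(x)⟨Dx⟩.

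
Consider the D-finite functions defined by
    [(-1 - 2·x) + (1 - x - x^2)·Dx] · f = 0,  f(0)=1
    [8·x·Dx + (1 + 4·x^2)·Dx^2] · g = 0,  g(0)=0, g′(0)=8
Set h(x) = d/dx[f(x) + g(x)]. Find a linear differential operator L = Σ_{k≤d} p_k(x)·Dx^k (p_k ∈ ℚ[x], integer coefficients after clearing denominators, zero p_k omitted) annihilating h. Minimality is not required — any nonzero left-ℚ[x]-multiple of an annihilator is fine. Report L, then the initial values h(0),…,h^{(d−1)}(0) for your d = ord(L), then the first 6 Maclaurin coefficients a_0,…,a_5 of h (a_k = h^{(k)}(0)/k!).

f: a_k = 1, 1, 2, 3, 5, 8, …
g: a_k = 0, 8, 0, -32/3, 0, 128/5, …
Sum ⇒ L₀ = lclm(L_f,L_g) in ℚ(x)⟨Dx⟩.
Differentiate: ansatz ord ≤ ord L₀ ⇒ L.
L = (-16 + 64·x + 400·x^2 + 576·x^3 + 696·x^4 + 96·x^6) + (13 + 24·x + 22·x^2 + 204·x^3 + 548·x^4 + 488·x^5 + 48·x^6 + 96·x^7)·Dx + (-2 - 5·x - 14·x^2 + 2·x^3 - 13·x^4 + 92·x^5 + 48·x^6 + 16·x^7 + 16·x^8)·Dx^2  (order 2).
h: a_k = 9, 4, -23, 20, 168, 78, …
ICs: h(0) = 9, h′(0) = 4.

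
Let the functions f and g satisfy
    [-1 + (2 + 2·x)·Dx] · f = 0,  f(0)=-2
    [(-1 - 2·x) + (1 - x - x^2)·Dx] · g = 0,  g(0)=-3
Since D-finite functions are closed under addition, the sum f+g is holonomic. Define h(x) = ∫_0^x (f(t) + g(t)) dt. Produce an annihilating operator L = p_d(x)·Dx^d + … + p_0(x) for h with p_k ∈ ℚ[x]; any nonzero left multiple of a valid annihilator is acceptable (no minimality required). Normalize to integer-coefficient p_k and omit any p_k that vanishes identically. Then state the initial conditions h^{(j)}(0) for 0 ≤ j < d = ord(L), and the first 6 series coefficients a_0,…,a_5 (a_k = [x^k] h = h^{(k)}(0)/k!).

L = (9 + 21·x + 21·x^2 + 10·x^3)·Dx + (-17 - 54·x - 87·x^2 - 74·x^3 - 25·x^4)·Dx^2 + (2 + 14·x + 6·x^2 - 30·x^3 - 34·x^4 - 10·x^5)·Dx^3  (order 3).
h: a_k = 0, -5, -2, -23/12, -73/32, -191/64, …
ICs: h(0) = 0, h′(0) = -5, h′′(0) = -4.

f: a_k = -2, -1, 1/4, -1/8, 5/64, -7/128, …
g: a_k = -3, -3, -6, -9, -15, -24, …
h₀=f+g: left-lcm gives L₀, ord ≤ 2.
∫: right-multiply L₀ by Dx.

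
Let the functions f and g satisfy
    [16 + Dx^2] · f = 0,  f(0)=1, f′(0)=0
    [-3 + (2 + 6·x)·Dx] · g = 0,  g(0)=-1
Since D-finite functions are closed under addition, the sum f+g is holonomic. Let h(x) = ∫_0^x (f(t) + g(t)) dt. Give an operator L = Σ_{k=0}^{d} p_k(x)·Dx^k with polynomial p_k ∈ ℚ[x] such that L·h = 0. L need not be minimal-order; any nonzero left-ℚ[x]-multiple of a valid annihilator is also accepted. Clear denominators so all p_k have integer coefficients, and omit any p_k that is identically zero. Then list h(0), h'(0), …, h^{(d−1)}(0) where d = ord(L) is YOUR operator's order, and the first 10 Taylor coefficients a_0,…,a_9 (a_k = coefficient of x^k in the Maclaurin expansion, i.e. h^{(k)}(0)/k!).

f: a_k = 1, 0, -8, 0, 32/3, 0, -256/45, 0, 512/315, 0, …
g: a_k = -1, -3/2, 9/8, -27/16, 405/128, -1701/256, 15309/1024, -72171/2048, 2814669/32768, -14073345/65536, …
Sum ⇒ L₀ = lclm(L_f,L_g) in ℚ(x)⟨Dx⟩.
h=∫₀ˣh₀: take L = L₀·Dx.
L = (-4368 - 18432·x - 27648·x^2)·Dx + (1760 + 17568·x + 55296·x^2 + 55296·x^3)·Dx^2 + (-273 - 1152·x - 1728·x^2)·Dx^3 + (110 + 1098·x + 3456·x^2 + 3456·x^3)·Dx^4  (order 4).
h: a_k = 0, 0, -3/4, -55/24, -27/64, 5311/1920, -567/512, 426761/322560, -72171/16384, 903397951/92897280, …
ICs: h(0) = 0, h′(0) = 0, h′′(0) = -3/2, h′′′(0) = -55/4.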